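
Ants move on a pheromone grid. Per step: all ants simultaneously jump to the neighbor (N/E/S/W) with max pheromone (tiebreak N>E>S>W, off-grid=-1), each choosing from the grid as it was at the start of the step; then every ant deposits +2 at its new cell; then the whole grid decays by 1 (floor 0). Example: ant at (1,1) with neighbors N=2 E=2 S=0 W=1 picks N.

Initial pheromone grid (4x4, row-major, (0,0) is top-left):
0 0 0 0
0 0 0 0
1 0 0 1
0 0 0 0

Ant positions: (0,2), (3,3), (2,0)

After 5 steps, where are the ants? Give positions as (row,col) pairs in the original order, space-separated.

Step 1: ant0:(0,2)->E->(0,3) | ant1:(3,3)->N->(2,3) | ant2:(2,0)->N->(1,0)
  grid max=2 at (2,3)
Step 2: ant0:(0,3)->S->(1,3) | ant1:(2,3)->N->(1,3) | ant2:(1,0)->N->(0,0)
  grid max=3 at (1,3)
Step 3: ant0:(1,3)->S->(2,3) | ant1:(1,3)->S->(2,3) | ant2:(0,0)->E->(0,1)
  grid max=4 at (2,3)
Step 4: ant0:(2,3)->N->(1,3) | ant1:(2,3)->N->(1,3) | ant2:(0,1)->E->(0,2)
  grid max=5 at (1,3)
Step 5: ant0:(1,3)->S->(2,3) | ant1:(1,3)->S->(2,3) | ant2:(0,2)->E->(0,3)
  grid max=6 at (2,3)

(2,3) (2,3) (0,3)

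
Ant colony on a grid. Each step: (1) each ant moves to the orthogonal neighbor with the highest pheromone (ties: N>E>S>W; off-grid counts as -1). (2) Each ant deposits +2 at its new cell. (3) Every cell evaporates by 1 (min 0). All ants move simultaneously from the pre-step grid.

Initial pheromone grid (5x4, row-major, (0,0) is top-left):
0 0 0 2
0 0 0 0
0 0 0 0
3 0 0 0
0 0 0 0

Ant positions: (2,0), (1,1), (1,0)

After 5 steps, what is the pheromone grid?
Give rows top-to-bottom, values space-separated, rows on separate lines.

After step 1: ants at (3,0),(0,1),(0,0)
  1 1 0 1
  0 0 0 0
  0 0 0 0
  4 0 0 0
  0 0 0 0
After step 2: ants at (2,0),(0,0),(0,1)
  2 2 0 0
  0 0 0 0
  1 0 0 0
  3 0 0 0
  0 0 0 0
After step 3: ants at (3,0),(0,1),(0,0)
  3 3 0 0
  0 0 0 0
  0 0 0 0
  4 0 0 0
  0 0 0 0
After step 4: ants at (2,0),(0,0),(0,1)
  4 4 0 0
  0 0 0 0
  1 0 0 0
  3 0 0 0
  0 0 0 0
After step 5: ants at (3,0),(0,1),(0,0)
  5 5 0 0
  0 0 0 0
  0 0 0 0
  4 0 0 0
  0 0 0 0

5 5 0 0
0 0 0 0
0 0 0 0
4 0 0 0
0 0 0 0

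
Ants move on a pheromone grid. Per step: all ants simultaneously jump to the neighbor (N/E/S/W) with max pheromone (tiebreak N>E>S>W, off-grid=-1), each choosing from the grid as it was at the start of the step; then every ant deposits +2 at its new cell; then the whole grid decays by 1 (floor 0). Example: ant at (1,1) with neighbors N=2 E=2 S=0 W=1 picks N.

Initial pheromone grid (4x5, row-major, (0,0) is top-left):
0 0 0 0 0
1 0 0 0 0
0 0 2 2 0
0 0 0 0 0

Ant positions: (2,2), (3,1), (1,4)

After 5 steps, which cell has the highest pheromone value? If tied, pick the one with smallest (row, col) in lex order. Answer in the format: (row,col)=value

Step 1: ant0:(2,2)->E->(2,3) | ant1:(3,1)->N->(2,1) | ant2:(1,4)->N->(0,4)
  grid max=3 at (2,3)
Step 2: ant0:(2,3)->W->(2,2) | ant1:(2,1)->E->(2,2) | ant2:(0,4)->S->(1,4)
  grid max=4 at (2,2)
Step 3: ant0:(2,2)->E->(2,3) | ant1:(2,2)->E->(2,3) | ant2:(1,4)->N->(0,4)
  grid max=5 at (2,3)
Step 4: ant0:(2,3)->W->(2,2) | ant1:(2,3)->W->(2,2) | ant2:(0,4)->S->(1,4)
  grid max=6 at (2,2)
Step 5: ant0:(2,2)->E->(2,3) | ant1:(2,2)->E->(2,3) | ant2:(1,4)->N->(0,4)
  grid max=7 at (2,3)
Final grid:
  0 0 0 0 1
  0 0 0 0 0
  0 0 5 7 0
  0 0 0 0 0
Max pheromone 7 at (2,3)

Answer: (2,3)=7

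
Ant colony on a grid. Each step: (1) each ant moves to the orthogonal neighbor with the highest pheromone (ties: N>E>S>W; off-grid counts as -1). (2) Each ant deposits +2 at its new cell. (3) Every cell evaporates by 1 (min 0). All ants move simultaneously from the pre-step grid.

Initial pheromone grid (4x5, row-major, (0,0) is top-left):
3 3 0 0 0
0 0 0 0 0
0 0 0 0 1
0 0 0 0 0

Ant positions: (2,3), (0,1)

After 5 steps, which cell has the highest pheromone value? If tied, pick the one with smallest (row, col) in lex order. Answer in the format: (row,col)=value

Step 1: ant0:(2,3)->E->(2,4) | ant1:(0,1)->W->(0,0)
  grid max=4 at (0,0)
Step 2: ant0:(2,4)->N->(1,4) | ant1:(0,0)->E->(0,1)
  grid max=3 at (0,0)
Step 3: ant0:(1,4)->S->(2,4) | ant1:(0,1)->W->(0,0)
  grid max=4 at (0,0)
Step 4: ant0:(2,4)->N->(1,4) | ant1:(0,0)->E->(0,1)
  grid max=3 at (0,0)
Step 5: ant0:(1,4)->S->(2,4) | ant1:(0,1)->W->(0,0)
  grid max=4 at (0,0)
Final grid:
  4 2 0 0 0
  0 0 0 0 0
  0 0 0 0 2
  0 0 0 0 0
Max pheromone 4 at (0,0)

Answer: (0,0)=4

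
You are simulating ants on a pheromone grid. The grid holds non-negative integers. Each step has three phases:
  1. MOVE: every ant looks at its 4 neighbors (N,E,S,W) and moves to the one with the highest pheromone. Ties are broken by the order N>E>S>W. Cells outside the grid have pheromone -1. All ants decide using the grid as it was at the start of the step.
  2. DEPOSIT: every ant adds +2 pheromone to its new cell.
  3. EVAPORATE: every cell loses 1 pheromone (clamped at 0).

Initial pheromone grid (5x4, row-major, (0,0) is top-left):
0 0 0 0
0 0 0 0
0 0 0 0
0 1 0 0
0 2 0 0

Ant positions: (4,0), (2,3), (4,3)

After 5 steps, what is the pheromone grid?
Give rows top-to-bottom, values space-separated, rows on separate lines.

After step 1: ants at (4,1),(1,3),(3,3)
  0 0 0 0
  0 0 0 1
  0 0 0 0
  0 0 0 1
  0 3 0 0
After step 2: ants at (3,1),(0,3),(2,3)
  0 0 0 1
  0 0 0 0
  0 0 0 1
  0 1 0 0
  0 2 0 0
After step 3: ants at (4,1),(1,3),(1,3)
  0 0 0 0
  0 0 0 3
  0 0 0 0
  0 0 0 0
  0 3 0 0
After step 4: ants at (3,1),(0,3),(0,3)
  0 0 0 3
  0 0 0 2
  0 0 0 0
  0 1 0 0
  0 2 0 0
After step 5: ants at (4,1),(1,3),(1,3)
  0 0 0 2
  0 0 0 5
  0 0 0 0
  0 0 0 0
  0 3 0 0

0 0 0 2
0 0 0 5
0 0 0 0
0 0 0 0
0 3 0 0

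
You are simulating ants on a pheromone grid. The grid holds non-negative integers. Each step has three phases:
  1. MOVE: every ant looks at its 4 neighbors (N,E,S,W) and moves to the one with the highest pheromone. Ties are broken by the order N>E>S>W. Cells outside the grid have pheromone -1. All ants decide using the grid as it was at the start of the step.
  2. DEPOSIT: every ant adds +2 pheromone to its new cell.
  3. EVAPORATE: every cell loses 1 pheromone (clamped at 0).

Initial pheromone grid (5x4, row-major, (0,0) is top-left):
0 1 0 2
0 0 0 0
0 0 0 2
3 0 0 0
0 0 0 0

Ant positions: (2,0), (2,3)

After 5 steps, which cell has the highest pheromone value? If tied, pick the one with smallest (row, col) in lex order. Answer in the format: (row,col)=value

Step 1: ant0:(2,0)->S->(3,0) | ant1:(2,3)->N->(1,3)
  grid max=4 at (3,0)
Step 2: ant0:(3,0)->N->(2,0) | ant1:(1,3)->N->(0,3)
  grid max=3 at (3,0)
Step 3: ant0:(2,0)->S->(3,0) | ant1:(0,3)->S->(1,3)
  grid max=4 at (3,0)
Step 4: ant0:(3,0)->N->(2,0) | ant1:(1,3)->N->(0,3)
  grid max=3 at (3,0)
Step 5: ant0:(2,0)->S->(3,0) | ant1:(0,3)->S->(1,3)
  grid max=4 at (3,0)
Final grid:
  0 0 0 1
  0 0 0 1
  0 0 0 0
  4 0 0 0
  0 0 0 0
Max pheromone 4 at (3,0)

Answer: (3,0)=4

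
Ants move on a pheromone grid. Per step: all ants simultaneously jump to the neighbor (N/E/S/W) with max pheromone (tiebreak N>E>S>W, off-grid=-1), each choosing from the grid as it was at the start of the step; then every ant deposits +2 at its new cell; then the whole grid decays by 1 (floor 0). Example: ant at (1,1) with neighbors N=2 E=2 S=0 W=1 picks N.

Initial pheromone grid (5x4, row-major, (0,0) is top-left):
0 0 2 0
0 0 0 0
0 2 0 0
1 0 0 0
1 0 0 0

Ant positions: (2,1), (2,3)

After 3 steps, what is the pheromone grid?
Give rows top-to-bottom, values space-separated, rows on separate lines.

After step 1: ants at (1,1),(1,3)
  0 0 1 0
  0 1 0 1
  0 1 0 0
  0 0 0 0
  0 0 0 0
After step 2: ants at (2,1),(0,3)
  0 0 0 1
  0 0 0 0
  0 2 0 0
  0 0 0 0
  0 0 0 0
After step 3: ants at (1,1),(1,3)
  0 0 0 0
  0 1 0 1
  0 1 0 0
  0 0 0 0
  0 0 0 0

0 0 0 0
0 1 0 1
0 1 0 0
0 0 0 0
0 0 0 0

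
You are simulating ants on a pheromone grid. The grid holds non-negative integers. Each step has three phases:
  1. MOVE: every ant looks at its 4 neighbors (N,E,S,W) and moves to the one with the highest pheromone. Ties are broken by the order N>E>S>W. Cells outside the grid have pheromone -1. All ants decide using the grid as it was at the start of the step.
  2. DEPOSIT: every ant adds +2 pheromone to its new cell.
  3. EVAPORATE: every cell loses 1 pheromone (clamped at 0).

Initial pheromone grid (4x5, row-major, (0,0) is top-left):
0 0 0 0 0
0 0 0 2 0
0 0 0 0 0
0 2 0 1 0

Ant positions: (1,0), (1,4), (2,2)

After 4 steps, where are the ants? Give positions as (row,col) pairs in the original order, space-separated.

Step 1: ant0:(1,0)->N->(0,0) | ant1:(1,4)->W->(1,3) | ant2:(2,2)->N->(1,2)
  grid max=3 at (1,3)
Step 2: ant0:(0,0)->E->(0,1) | ant1:(1,3)->W->(1,2) | ant2:(1,2)->E->(1,3)
  grid max=4 at (1,3)
Step 3: ant0:(0,1)->E->(0,2) | ant1:(1,2)->E->(1,3) | ant2:(1,3)->W->(1,2)
  grid max=5 at (1,3)
Step 4: ant0:(0,2)->S->(1,2) | ant1:(1,3)->W->(1,2) | ant2:(1,2)->E->(1,3)
  grid max=6 at (1,2)

(1,2) (1,2) (1,3)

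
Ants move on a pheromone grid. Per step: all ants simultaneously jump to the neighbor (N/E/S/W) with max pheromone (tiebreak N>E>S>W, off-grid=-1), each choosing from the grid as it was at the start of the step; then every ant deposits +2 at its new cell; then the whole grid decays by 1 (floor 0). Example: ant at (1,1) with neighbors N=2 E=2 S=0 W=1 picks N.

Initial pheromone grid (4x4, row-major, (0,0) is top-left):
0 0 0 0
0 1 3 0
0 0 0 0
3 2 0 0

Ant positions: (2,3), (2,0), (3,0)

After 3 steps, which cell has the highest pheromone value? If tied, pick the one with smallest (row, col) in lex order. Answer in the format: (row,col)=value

Answer: (3,0)=6

Derivation:
Step 1: ant0:(2,3)->N->(1,3) | ant1:(2,0)->S->(3,0) | ant2:(3,0)->E->(3,1)
  grid max=4 at (3,0)
Step 2: ant0:(1,3)->W->(1,2) | ant1:(3,0)->E->(3,1) | ant2:(3,1)->W->(3,0)
  grid max=5 at (3,0)
Step 3: ant0:(1,2)->N->(0,2) | ant1:(3,1)->W->(3,0) | ant2:(3,0)->E->(3,1)
  grid max=6 at (3,0)
Final grid:
  0 0 1 0
  0 0 2 0
  0 0 0 0
  6 5 0 0
Max pheromone 6 at (3,0)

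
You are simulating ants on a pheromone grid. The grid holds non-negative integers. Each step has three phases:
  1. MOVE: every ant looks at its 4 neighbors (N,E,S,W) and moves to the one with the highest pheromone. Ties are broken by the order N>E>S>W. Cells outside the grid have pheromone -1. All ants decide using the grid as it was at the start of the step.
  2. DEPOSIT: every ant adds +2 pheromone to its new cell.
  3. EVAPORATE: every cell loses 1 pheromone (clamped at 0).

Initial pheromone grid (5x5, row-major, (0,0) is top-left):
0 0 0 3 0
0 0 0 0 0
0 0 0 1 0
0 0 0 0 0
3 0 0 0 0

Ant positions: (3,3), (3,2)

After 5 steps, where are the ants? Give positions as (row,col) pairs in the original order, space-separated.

Step 1: ant0:(3,3)->N->(2,3) | ant1:(3,2)->N->(2,2)
  grid max=2 at (0,3)
Step 2: ant0:(2,3)->W->(2,2) | ant1:(2,2)->E->(2,3)
  grid max=3 at (2,3)
Step 3: ant0:(2,2)->E->(2,3) | ant1:(2,3)->W->(2,2)
  grid max=4 at (2,3)
Step 4: ant0:(2,3)->W->(2,2) | ant1:(2,2)->E->(2,3)
  grid max=5 at (2,3)
Step 5: ant0:(2,2)->E->(2,3) | ant1:(2,3)->W->(2,2)
  grid max=6 at (2,3)

(2,3) (2,2)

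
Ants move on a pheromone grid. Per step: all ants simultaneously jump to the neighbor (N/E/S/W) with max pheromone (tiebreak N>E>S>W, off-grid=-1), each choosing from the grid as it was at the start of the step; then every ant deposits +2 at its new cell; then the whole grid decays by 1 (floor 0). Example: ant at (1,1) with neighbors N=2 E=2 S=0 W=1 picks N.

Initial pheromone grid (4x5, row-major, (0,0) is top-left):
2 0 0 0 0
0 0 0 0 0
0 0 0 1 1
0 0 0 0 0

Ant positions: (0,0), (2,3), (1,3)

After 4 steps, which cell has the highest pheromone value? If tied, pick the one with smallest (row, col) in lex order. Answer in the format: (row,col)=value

Step 1: ant0:(0,0)->E->(0,1) | ant1:(2,3)->E->(2,4) | ant2:(1,3)->S->(2,3)
  grid max=2 at (2,3)
Step 2: ant0:(0,1)->W->(0,0) | ant1:(2,4)->W->(2,3) | ant2:(2,3)->E->(2,4)
  grid max=3 at (2,3)
Step 3: ant0:(0,0)->E->(0,1) | ant1:(2,3)->E->(2,4) | ant2:(2,4)->W->(2,3)
  grid max=4 at (2,3)
Step 4: ant0:(0,1)->W->(0,0) | ant1:(2,4)->W->(2,3) | ant2:(2,3)->E->(2,4)
  grid max=5 at (2,3)
Final grid:
  2 0 0 0 0
  0 0 0 0 0
  0 0 0 5 5
  0 0 0 0 0
Max pheromone 5 at (2,3)

Answer: (2,3)=5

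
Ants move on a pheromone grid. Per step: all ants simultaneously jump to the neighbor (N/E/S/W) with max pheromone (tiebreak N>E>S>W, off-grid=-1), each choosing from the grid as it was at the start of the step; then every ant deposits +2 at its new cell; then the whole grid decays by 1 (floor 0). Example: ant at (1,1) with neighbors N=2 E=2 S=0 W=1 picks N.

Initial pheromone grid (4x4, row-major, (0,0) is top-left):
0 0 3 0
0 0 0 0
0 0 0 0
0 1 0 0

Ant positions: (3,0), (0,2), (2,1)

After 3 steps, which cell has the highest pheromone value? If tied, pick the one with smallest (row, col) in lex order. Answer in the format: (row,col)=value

Answer: (3,1)=6

Derivation:
Step 1: ant0:(3,0)->E->(3,1) | ant1:(0,2)->E->(0,3) | ant2:(2,1)->S->(3,1)
  grid max=4 at (3,1)
Step 2: ant0:(3,1)->N->(2,1) | ant1:(0,3)->W->(0,2) | ant2:(3,1)->N->(2,1)
  grid max=3 at (0,2)
Step 3: ant0:(2,1)->S->(3,1) | ant1:(0,2)->E->(0,3) | ant2:(2,1)->S->(3,1)
  grid max=6 at (3,1)
Final grid:
  0 0 2 1
  0 0 0 0
  0 2 0 0
  0 6 0 0
Max pheromone 6 at (3,1)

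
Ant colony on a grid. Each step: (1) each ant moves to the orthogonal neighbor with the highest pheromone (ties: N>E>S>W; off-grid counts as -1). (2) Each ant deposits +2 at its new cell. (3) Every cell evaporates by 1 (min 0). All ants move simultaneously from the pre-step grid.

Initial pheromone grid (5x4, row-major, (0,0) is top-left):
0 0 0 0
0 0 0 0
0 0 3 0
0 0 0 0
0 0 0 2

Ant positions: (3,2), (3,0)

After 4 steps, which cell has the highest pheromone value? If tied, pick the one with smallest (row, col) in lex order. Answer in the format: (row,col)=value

Step 1: ant0:(3,2)->N->(2,2) | ant1:(3,0)->N->(2,0)
  grid max=4 at (2,2)
Step 2: ant0:(2,2)->N->(1,2) | ant1:(2,0)->N->(1,0)
  grid max=3 at (2,2)
Step 3: ant0:(1,2)->S->(2,2) | ant1:(1,0)->N->(0,0)
  grid max=4 at (2,2)
Step 4: ant0:(2,2)->N->(1,2) | ant1:(0,0)->E->(0,1)
  grid max=3 at (2,2)
Final grid:
  0 1 0 0
  0 0 1 0
  0 0 3 0
  0 0 0 0
  0 0 0 0
Max pheromone 3 at (2,2)

Answer: (2,2)=3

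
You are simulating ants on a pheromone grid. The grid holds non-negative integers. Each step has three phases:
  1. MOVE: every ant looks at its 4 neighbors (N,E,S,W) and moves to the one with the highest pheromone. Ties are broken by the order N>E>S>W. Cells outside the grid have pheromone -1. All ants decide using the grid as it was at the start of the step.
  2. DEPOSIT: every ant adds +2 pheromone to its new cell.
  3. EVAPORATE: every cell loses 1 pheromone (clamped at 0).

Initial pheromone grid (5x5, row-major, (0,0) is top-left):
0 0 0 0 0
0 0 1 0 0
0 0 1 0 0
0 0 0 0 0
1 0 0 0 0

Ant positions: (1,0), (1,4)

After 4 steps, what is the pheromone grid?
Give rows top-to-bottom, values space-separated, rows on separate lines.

After step 1: ants at (0,0),(0,4)
  1 0 0 0 1
  0 0 0 0 0
  0 0 0 0 0
  0 0 0 0 0
  0 0 0 0 0
After step 2: ants at (0,1),(1,4)
  0 1 0 0 0
  0 0 0 0 1
  0 0 0 0 0
  0 0 0 0 0
  0 0 0 0 0
After step 3: ants at (0,2),(0,4)
  0 0 1 0 1
  0 0 0 0 0
  0 0 0 0 0
  0 0 0 0 0
  0 0 0 0 0
After step 4: ants at (0,3),(1,4)
  0 0 0 1 0
  0 0 0 0 1
  0 0 0 0 0
  0 0 0 0 0
  0 0 0 0 0

0 0 0 1 0
0 0 0 0 1
0 0 0 0 0
0 0 0 0 0
0 0 0 0 0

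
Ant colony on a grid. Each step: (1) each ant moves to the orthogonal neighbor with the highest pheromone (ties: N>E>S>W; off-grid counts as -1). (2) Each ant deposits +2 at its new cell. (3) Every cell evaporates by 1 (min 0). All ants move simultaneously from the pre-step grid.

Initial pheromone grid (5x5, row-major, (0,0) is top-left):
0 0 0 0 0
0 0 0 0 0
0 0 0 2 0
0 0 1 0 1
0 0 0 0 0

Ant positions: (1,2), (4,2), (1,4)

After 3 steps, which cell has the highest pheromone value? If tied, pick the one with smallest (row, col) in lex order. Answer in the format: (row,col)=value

Step 1: ant0:(1,2)->N->(0,2) | ant1:(4,2)->N->(3,2) | ant2:(1,4)->N->(0,4)
  grid max=2 at (3,2)
Step 2: ant0:(0,2)->E->(0,3) | ant1:(3,2)->N->(2,2) | ant2:(0,4)->S->(1,4)
  grid max=1 at (0,3)
Step 3: ant0:(0,3)->E->(0,4) | ant1:(2,2)->S->(3,2) | ant2:(1,4)->N->(0,4)
  grid max=3 at (0,4)
Final grid:
  0 0 0 0 3
  0 0 0 0 0
  0 0 0 0 0
  0 0 2 0 0
  0 0 0 0 0
Max pheromone 3 at (0,4)

Answer: (0,4)=3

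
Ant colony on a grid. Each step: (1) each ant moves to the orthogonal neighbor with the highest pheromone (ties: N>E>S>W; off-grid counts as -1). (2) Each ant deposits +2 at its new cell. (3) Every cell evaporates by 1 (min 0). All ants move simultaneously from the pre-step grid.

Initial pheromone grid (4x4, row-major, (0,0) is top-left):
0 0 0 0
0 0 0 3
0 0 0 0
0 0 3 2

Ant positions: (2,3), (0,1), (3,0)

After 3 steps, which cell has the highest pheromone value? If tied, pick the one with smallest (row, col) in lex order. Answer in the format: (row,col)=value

Step 1: ant0:(2,3)->N->(1,3) | ant1:(0,1)->E->(0,2) | ant2:(3,0)->N->(2,0)
  grid max=4 at (1,3)
Step 2: ant0:(1,3)->N->(0,3) | ant1:(0,2)->E->(0,3) | ant2:(2,0)->N->(1,0)
  grid max=3 at (0,3)
Step 3: ant0:(0,3)->S->(1,3) | ant1:(0,3)->S->(1,3) | ant2:(1,0)->N->(0,0)
  grid max=6 at (1,3)
Final grid:
  1 0 0 2
  0 0 0 6
  0 0 0 0
  0 0 0 0
Max pheromone 6 at (1,3)

Answer: (1,3)=6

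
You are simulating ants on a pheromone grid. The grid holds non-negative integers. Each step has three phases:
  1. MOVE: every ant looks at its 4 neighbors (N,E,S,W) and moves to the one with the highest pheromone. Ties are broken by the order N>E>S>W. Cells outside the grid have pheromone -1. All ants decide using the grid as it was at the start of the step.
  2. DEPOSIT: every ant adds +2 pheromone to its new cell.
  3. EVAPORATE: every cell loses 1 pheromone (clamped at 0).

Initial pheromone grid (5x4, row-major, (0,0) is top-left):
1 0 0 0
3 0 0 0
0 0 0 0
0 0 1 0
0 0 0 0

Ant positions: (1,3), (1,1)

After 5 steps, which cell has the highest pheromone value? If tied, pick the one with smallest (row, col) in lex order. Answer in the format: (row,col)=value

Step 1: ant0:(1,3)->N->(0,3) | ant1:(1,1)->W->(1,0)
  grid max=4 at (1,0)
Step 2: ant0:(0,3)->S->(1,3) | ant1:(1,0)->N->(0,0)
  grid max=3 at (1,0)
Step 3: ant0:(1,3)->N->(0,3) | ant1:(0,0)->S->(1,0)
  grid max=4 at (1,0)
Step 4: ant0:(0,3)->S->(1,3) | ant1:(1,0)->N->(0,0)
  grid max=3 at (1,0)
Step 5: ant0:(1,3)->N->(0,3) | ant1:(0,0)->S->(1,0)
  grid max=4 at (1,0)
Final grid:
  0 0 0 1
  4 0 0 0
  0 0 0 0
  0 0 0 0
  0 0 0 0
Max pheromone 4 at (1,0)

Answer: (1,0)=4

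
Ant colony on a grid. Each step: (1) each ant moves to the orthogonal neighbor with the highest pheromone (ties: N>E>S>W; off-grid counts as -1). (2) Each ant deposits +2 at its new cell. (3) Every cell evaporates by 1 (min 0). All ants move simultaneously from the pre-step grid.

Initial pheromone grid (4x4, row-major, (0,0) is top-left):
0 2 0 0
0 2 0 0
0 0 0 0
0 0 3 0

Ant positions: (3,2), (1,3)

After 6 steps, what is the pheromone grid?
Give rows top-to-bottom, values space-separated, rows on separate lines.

After step 1: ants at (2,2),(0,3)
  0 1 0 1
  0 1 0 0
  0 0 1 0
  0 0 2 0
After step 2: ants at (3,2),(1,3)
  0 0 0 0
  0 0 0 1
  0 0 0 0
  0 0 3 0
After step 3: ants at (2,2),(0,3)
  0 0 0 1
  0 0 0 0
  0 0 1 0
  0 0 2 0
After step 4: ants at (3,2),(1,3)
  0 0 0 0
  0 0 0 1
  0 0 0 0
  0 0 3 0
After step 5: ants at (2,2),(0,3)
  0 0 0 1
  0 0 0 0
  0 0 1 0
  0 0 2 0
After step 6: ants at (3,2),(1,3)
  0 0 0 0
  0 0 0 1
  0 0 0 0
  0 0 3 0

0 0 0 0
0 0 0 1
0 0 0 0
0 0 3 0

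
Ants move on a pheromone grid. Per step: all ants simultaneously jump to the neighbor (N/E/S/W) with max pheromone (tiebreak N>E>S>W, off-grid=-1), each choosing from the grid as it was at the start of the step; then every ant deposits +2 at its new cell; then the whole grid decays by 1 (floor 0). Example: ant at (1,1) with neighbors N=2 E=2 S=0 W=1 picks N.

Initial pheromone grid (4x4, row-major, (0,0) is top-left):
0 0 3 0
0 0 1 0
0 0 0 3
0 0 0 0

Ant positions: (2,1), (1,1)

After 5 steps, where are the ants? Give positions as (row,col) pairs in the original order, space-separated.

Step 1: ant0:(2,1)->N->(1,1) | ant1:(1,1)->E->(1,2)
  grid max=2 at (0,2)
Step 2: ant0:(1,1)->E->(1,2) | ant1:(1,2)->N->(0,2)
  grid max=3 at (0,2)
Step 3: ant0:(1,2)->N->(0,2) | ant1:(0,2)->S->(1,2)
  grid max=4 at (0,2)
Step 4: ant0:(0,2)->S->(1,2) | ant1:(1,2)->N->(0,2)
  grid max=5 at (0,2)
Step 5: ant0:(1,2)->N->(0,2) | ant1:(0,2)->S->(1,2)
  grid max=6 at (0,2)

(0,2) (1,2)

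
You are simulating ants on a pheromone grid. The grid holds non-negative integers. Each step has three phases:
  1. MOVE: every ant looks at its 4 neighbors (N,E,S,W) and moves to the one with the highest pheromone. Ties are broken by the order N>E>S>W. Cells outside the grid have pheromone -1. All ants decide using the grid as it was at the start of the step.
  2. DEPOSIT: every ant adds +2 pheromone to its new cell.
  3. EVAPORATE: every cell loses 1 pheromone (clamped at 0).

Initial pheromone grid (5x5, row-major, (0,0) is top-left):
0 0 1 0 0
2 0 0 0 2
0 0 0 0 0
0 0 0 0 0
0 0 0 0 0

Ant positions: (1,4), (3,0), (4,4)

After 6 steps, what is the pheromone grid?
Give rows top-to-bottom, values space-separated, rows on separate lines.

After step 1: ants at (0,4),(2,0),(3,4)
  0 0 0 0 1
  1 0 0 0 1
  1 0 0 0 0
  0 0 0 0 1
  0 0 0 0 0
After step 2: ants at (1,4),(1,0),(2,4)
  0 0 0 0 0
  2 0 0 0 2
  0 0 0 0 1
  0 0 0 0 0
  0 0 0 0 0
After step 3: ants at (2,4),(0,0),(1,4)
  1 0 0 0 0
  1 0 0 0 3
  0 0 0 0 2
  0 0 0 0 0
  0 0 0 0 0
After step 4: ants at (1,4),(1,0),(2,4)
  0 0 0 0 0
  2 0 0 0 4
  0 0 0 0 3
  0 0 0 0 0
  0 0 0 0 0
After step 5: ants at (2,4),(0,0),(1,4)
  1 0 0 0 0
  1 0 0 0 5
  0 0 0 0 4
  0 0 0 0 0
  0 0 0 0 0
After step 6: ants at (1,4),(1,0),(2,4)
  0 0 0 0 0
  2 0 0 0 6
  0 0 0 0 5
  0 0 0 0 0
  0 0 0 0 0

0 0 0 0 0
2 0 0 0 6
0 0 0 0 5
0 0 0 0 0
0 0 0 0 0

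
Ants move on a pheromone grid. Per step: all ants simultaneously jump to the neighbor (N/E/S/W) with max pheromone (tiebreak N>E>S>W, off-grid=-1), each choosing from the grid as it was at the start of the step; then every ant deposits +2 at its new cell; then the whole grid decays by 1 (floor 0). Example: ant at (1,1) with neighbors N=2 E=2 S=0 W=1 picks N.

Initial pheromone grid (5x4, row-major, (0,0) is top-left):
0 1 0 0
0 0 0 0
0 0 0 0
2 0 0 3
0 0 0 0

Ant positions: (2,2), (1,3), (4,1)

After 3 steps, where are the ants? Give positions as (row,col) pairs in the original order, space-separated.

Step 1: ant0:(2,2)->N->(1,2) | ant1:(1,3)->N->(0,3) | ant2:(4,1)->N->(3,1)
  grid max=2 at (3,3)
Step 2: ant0:(1,2)->N->(0,2) | ant1:(0,3)->S->(1,3) | ant2:(3,1)->W->(3,0)
  grid max=2 at (3,0)
Step 3: ant0:(0,2)->E->(0,3) | ant1:(1,3)->N->(0,3) | ant2:(3,0)->N->(2,0)
  grid max=3 at (0,3)

(0,3) (0,3) (2,0)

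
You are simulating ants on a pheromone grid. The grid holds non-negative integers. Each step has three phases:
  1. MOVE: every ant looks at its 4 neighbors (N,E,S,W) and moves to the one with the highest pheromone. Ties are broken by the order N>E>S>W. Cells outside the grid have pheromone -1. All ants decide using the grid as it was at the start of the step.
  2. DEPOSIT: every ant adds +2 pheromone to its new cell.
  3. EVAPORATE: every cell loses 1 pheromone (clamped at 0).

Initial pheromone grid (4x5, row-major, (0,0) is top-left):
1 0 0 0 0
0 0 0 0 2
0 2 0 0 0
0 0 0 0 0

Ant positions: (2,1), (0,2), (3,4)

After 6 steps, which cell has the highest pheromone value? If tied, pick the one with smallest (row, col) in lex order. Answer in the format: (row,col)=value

Step 1: ant0:(2,1)->N->(1,1) | ant1:(0,2)->E->(0,3) | ant2:(3,4)->N->(2,4)
  grid max=1 at (0,3)
Step 2: ant0:(1,1)->S->(2,1) | ant1:(0,3)->E->(0,4) | ant2:(2,4)->N->(1,4)
  grid max=2 at (1,4)
Step 3: ant0:(2,1)->N->(1,1) | ant1:(0,4)->S->(1,4) | ant2:(1,4)->N->(0,4)
  grid max=3 at (1,4)
Step 4: ant0:(1,1)->S->(2,1) | ant1:(1,4)->N->(0,4) | ant2:(0,4)->S->(1,4)
  grid max=4 at (1,4)
Step 5: ant0:(2,1)->N->(1,1) | ant1:(0,4)->S->(1,4) | ant2:(1,4)->N->(0,4)
  grid max=5 at (1,4)
Step 6: ant0:(1,1)->S->(2,1) | ant1:(1,4)->N->(0,4) | ant2:(0,4)->S->(1,4)
  grid max=6 at (1,4)
Final grid:
  0 0 0 0 5
  0 0 0 0 6
  0 2 0 0 0
  0 0 0 0 0
Max pheromone 6 at (1,4)

Answer: (1,4)=6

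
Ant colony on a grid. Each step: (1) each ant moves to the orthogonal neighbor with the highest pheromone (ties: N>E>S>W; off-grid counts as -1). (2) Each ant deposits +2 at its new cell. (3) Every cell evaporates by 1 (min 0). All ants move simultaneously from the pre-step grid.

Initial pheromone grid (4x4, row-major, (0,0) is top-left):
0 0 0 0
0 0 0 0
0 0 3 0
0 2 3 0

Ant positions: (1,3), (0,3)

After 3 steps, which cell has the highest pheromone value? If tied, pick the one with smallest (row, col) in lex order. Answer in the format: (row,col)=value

Step 1: ant0:(1,3)->N->(0,3) | ant1:(0,3)->S->(1,3)
  grid max=2 at (2,2)
Step 2: ant0:(0,3)->S->(1,3) | ant1:(1,3)->N->(0,3)
  grid max=2 at (0,3)
Step 3: ant0:(1,3)->N->(0,3) | ant1:(0,3)->S->(1,3)
  grid max=3 at (0,3)
Final grid:
  0 0 0 3
  0 0 0 3
  0 0 0 0
  0 0 0 0
Max pheromone 3 at (0,3)

Answer: (0,3)=3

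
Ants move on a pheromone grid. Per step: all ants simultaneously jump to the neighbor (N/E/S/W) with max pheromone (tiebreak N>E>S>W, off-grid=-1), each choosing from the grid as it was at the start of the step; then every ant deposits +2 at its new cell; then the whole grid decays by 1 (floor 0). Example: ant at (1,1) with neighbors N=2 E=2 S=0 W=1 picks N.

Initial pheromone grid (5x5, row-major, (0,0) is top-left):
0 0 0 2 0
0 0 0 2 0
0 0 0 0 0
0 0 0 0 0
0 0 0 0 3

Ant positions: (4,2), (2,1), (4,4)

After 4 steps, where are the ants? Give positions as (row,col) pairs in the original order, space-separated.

Step 1: ant0:(4,2)->N->(3,2) | ant1:(2,1)->N->(1,1) | ant2:(4,4)->N->(3,4)
  grid max=2 at (4,4)
Step 2: ant0:(3,2)->N->(2,2) | ant1:(1,1)->N->(0,1) | ant2:(3,4)->S->(4,4)
  grid max=3 at (4,4)
Step 3: ant0:(2,2)->N->(1,2) | ant1:(0,1)->E->(0,2) | ant2:(4,4)->N->(3,4)
  grid max=2 at (4,4)
Step 4: ant0:(1,2)->N->(0,2) | ant1:(0,2)->S->(1,2) | ant2:(3,4)->S->(4,4)
  grid max=3 at (4,4)

(0,2) (1,2) (4,4)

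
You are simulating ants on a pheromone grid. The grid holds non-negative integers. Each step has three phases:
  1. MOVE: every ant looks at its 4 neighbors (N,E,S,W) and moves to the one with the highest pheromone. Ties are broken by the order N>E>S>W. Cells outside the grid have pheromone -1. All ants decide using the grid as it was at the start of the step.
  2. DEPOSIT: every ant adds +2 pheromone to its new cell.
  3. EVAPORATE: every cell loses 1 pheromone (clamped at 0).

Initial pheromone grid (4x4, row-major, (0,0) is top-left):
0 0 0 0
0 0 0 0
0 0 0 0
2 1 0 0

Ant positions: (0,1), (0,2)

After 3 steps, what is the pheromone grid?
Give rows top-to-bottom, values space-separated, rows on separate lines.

After step 1: ants at (0,2),(0,3)
  0 0 1 1
  0 0 0 0
  0 0 0 0
  1 0 0 0
After step 2: ants at (0,3),(0,2)
  0 0 2 2
  0 0 0 0
  0 0 0 0
  0 0 0 0
After step 3: ants at (0,2),(0,3)
  0 0 3 3
  0 0 0 0
  0 0 0 0
  0 0 0 0

0 0 3 3
0 0 0 0
0 0 0 0
0 0 0 0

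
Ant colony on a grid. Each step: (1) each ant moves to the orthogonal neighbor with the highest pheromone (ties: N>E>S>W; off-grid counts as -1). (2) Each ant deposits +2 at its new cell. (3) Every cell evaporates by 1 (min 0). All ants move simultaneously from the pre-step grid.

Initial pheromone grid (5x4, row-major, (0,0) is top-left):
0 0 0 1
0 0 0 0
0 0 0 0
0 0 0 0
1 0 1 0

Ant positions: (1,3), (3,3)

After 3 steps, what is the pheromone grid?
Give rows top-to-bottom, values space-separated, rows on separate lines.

After step 1: ants at (0,3),(2,3)
  0 0 0 2
  0 0 0 0
  0 0 0 1
  0 0 0 0
  0 0 0 0
After step 2: ants at (1,3),(1,3)
  0 0 0 1
  0 0 0 3
  0 0 0 0
  0 0 0 0
  0 0 0 0
After step 3: ants at (0,3),(0,3)
  0 0 0 4
  0 0 0 2
  0 0 0 0
  0 0 0 0
  0 0 0 0

0 0 0 4
0 0 0 2
0 0 0 0
0 0 0 0
0 0 0 0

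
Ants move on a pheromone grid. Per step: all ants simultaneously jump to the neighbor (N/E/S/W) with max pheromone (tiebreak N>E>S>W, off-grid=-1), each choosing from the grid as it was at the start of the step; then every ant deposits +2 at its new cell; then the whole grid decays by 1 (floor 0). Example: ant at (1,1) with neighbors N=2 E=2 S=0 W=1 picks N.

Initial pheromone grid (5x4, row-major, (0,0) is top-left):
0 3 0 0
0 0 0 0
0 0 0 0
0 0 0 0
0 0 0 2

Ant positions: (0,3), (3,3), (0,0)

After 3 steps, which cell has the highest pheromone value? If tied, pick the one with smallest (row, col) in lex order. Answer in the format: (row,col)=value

Answer: (0,1)=4

Derivation:
Step 1: ant0:(0,3)->S->(1,3) | ant1:(3,3)->S->(4,3) | ant2:(0,0)->E->(0,1)
  grid max=4 at (0,1)
Step 2: ant0:(1,3)->N->(0,3) | ant1:(4,3)->N->(3,3) | ant2:(0,1)->E->(0,2)
  grid max=3 at (0,1)
Step 3: ant0:(0,3)->W->(0,2) | ant1:(3,3)->S->(4,3) | ant2:(0,2)->W->(0,1)
  grid max=4 at (0,1)
Final grid:
  0 4 2 0
  0 0 0 0
  0 0 0 0
  0 0 0 0
  0 0 0 3
Max pheromone 4 at (0,1)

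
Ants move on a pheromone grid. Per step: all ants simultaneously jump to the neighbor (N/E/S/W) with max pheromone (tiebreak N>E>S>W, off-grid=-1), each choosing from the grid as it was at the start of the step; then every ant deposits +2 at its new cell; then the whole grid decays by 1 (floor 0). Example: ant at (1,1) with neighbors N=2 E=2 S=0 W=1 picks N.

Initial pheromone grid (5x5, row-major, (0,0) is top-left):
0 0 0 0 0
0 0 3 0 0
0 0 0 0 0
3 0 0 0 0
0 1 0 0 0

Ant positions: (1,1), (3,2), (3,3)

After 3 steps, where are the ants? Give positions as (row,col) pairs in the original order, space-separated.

Step 1: ant0:(1,1)->E->(1,2) | ant1:(3,2)->N->(2,2) | ant2:(3,3)->N->(2,3)
  grid max=4 at (1,2)
Step 2: ant0:(1,2)->S->(2,2) | ant1:(2,2)->N->(1,2) | ant2:(2,3)->W->(2,2)
  grid max=5 at (1,2)
Step 3: ant0:(2,2)->N->(1,2) | ant1:(1,2)->S->(2,2) | ant2:(2,2)->N->(1,2)
  grid max=8 at (1,2)

(1,2) (2,2) (1,2)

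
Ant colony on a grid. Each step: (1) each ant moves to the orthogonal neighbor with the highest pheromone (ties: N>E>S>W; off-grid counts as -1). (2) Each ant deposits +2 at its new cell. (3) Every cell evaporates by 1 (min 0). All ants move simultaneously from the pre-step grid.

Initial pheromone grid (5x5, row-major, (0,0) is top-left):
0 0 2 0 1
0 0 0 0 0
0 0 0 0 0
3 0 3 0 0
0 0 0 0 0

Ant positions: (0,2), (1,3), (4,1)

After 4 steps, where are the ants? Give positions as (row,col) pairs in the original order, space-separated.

Step 1: ant0:(0,2)->E->(0,3) | ant1:(1,3)->N->(0,3) | ant2:(4,1)->N->(3,1)
  grid max=3 at (0,3)
Step 2: ant0:(0,3)->W->(0,2) | ant1:(0,3)->W->(0,2) | ant2:(3,1)->E->(3,2)
  grid max=4 at (0,2)
Step 3: ant0:(0,2)->E->(0,3) | ant1:(0,2)->E->(0,3) | ant2:(3,2)->N->(2,2)
  grid max=5 at (0,3)
Step 4: ant0:(0,3)->W->(0,2) | ant1:(0,3)->W->(0,2) | ant2:(2,2)->S->(3,2)
  grid max=6 at (0,2)

(0,2) (0,2) (3,2)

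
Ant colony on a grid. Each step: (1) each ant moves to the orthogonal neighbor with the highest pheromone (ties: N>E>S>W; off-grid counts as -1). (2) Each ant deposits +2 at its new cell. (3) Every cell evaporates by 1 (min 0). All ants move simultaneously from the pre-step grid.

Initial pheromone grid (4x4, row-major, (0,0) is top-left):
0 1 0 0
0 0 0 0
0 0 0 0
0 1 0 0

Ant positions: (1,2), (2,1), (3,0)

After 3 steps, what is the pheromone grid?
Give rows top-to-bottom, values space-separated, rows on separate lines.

After step 1: ants at (0,2),(3,1),(3,1)
  0 0 1 0
  0 0 0 0
  0 0 0 0
  0 4 0 0
After step 2: ants at (0,3),(2,1),(2,1)
  0 0 0 1
  0 0 0 0
  0 3 0 0
  0 3 0 0
After step 3: ants at (1,3),(3,1),(3,1)
  0 0 0 0
  0 0 0 1
  0 2 0 0
  0 6 0 0

0 0 0 0
0 0 0 1
0 2 0 0
0 6 0 0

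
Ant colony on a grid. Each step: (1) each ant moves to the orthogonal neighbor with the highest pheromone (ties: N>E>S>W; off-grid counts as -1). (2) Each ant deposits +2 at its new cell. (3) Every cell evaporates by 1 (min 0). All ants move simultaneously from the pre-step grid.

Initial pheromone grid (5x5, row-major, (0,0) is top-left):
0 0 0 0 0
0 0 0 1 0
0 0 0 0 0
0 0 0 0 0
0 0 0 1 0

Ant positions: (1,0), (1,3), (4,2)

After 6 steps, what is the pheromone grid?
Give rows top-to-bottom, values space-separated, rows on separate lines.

After step 1: ants at (0,0),(0,3),(4,3)
  1 0 0 1 0
  0 0 0 0 0
  0 0 0 0 0
  0 0 0 0 0
  0 0 0 2 0
After step 2: ants at (0,1),(0,4),(3,3)
  0 1 0 0 1
  0 0 0 0 0
  0 0 0 0 0
  0 0 0 1 0
  0 0 0 1 0
After step 3: ants at (0,2),(1,4),(4,3)
  0 0 1 0 0
  0 0 0 0 1
  0 0 0 0 0
  0 0 0 0 0
  0 0 0 2 0
After step 4: ants at (0,3),(0,4),(3,3)
  0 0 0 1 1
  0 0 0 0 0
  0 0 0 0 0
  0 0 0 1 0
  0 0 0 1 0
After step 5: ants at (0,4),(0,3),(4,3)
  0 0 0 2 2
  0 0 0 0 0
  0 0 0 0 0
  0 0 0 0 0
  0 0 0 2 0
After step 6: ants at (0,3),(0,4),(3,3)
  0 0 0 3 3
  0 0 0 0 0
  0 0 0 0 0
  0 0 0 1 0
  0 0 0 1 0

0 0 0 3 3
0 0 0 0 0
0 0 0 0 0
0 0 0 1 0
0 0 0 1 0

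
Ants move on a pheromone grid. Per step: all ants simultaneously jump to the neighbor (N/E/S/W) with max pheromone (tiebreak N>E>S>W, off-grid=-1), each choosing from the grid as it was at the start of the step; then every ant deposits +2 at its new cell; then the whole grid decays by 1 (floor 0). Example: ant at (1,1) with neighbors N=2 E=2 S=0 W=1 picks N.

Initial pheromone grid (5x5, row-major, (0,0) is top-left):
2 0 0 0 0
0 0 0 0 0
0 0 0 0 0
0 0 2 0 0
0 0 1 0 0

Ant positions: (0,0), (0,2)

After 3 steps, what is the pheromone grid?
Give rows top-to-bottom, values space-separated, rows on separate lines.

After step 1: ants at (0,1),(0,3)
  1 1 0 1 0
  0 0 0 0 0
  0 0 0 0 0
  0 0 1 0 0
  0 0 0 0 0
After step 2: ants at (0,0),(0,4)
  2 0 0 0 1
  0 0 0 0 0
  0 0 0 0 0
  0 0 0 0 0
  0 0 0 0 0
After step 3: ants at (0,1),(1,4)
  1 1 0 0 0
  0 0 0 0 1
  0 0 0 0 0
  0 0 0 0 0
  0 0 0 0 0

1 1 0 0 0
0 0 0 0 1
0 0 0 0 0
0 0 0 0 0
0 0 0 0 0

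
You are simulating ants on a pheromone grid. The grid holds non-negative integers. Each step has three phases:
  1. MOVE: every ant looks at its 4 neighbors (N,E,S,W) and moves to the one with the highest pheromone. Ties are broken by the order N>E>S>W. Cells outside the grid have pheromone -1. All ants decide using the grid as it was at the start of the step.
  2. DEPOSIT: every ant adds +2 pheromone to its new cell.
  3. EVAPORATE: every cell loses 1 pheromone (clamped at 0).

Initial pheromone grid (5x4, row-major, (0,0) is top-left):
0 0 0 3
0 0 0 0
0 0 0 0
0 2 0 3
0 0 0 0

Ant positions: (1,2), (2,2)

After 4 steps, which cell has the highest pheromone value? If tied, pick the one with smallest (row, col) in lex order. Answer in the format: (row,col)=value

Step 1: ant0:(1,2)->N->(0,2) | ant1:(2,2)->N->(1,2)
  grid max=2 at (0,3)
Step 2: ant0:(0,2)->E->(0,3) | ant1:(1,2)->N->(0,2)
  grid max=3 at (0,3)
Step 3: ant0:(0,3)->W->(0,2) | ant1:(0,2)->E->(0,3)
  grid max=4 at (0,3)
Step 4: ant0:(0,2)->E->(0,3) | ant1:(0,3)->W->(0,2)
  grid max=5 at (0,3)
Final grid:
  0 0 4 5
  0 0 0 0
  0 0 0 0
  0 0 0 0
  0 0 0 0
Max pheromone 5 at (0,3)

Answer: (0,3)=5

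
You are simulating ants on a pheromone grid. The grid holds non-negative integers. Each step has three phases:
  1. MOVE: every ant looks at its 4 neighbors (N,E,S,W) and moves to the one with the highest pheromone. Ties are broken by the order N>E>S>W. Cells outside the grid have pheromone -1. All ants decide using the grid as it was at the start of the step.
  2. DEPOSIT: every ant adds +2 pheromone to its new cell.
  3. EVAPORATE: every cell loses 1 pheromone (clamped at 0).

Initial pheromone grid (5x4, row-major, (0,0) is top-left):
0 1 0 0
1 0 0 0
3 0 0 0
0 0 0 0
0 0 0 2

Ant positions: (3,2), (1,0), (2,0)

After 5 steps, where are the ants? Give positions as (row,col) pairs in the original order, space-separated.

Step 1: ant0:(3,2)->N->(2,2) | ant1:(1,0)->S->(2,0) | ant2:(2,0)->N->(1,0)
  grid max=4 at (2,0)
Step 2: ant0:(2,2)->N->(1,2) | ant1:(2,0)->N->(1,0) | ant2:(1,0)->S->(2,0)
  grid max=5 at (2,0)
Step 3: ant0:(1,2)->N->(0,2) | ant1:(1,0)->S->(2,0) | ant2:(2,0)->N->(1,0)
  grid max=6 at (2,0)
Step 4: ant0:(0,2)->E->(0,3) | ant1:(2,0)->N->(1,0) | ant2:(1,0)->S->(2,0)
  grid max=7 at (2,0)
Step 5: ant0:(0,3)->S->(1,3) | ant1:(1,0)->S->(2,0) | ant2:(2,0)->N->(1,0)
  grid max=8 at (2,0)

(1,3) (2,0) (1,0)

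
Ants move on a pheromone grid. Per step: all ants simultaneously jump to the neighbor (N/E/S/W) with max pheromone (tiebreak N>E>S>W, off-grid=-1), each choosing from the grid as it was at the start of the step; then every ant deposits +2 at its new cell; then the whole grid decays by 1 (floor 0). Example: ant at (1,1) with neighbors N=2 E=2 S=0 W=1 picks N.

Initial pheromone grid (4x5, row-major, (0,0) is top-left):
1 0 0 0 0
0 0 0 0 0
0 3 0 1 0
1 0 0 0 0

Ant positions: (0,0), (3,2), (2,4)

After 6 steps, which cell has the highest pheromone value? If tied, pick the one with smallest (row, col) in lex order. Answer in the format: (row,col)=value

Answer: (2,3)=7

Derivation:
Step 1: ant0:(0,0)->E->(0,1) | ant1:(3,2)->N->(2,2) | ant2:(2,4)->W->(2,3)
  grid max=2 at (2,1)
Step 2: ant0:(0,1)->E->(0,2) | ant1:(2,2)->E->(2,3) | ant2:(2,3)->W->(2,2)
  grid max=3 at (2,3)
Step 3: ant0:(0,2)->E->(0,3) | ant1:(2,3)->W->(2,2) | ant2:(2,2)->E->(2,3)
  grid max=4 at (2,3)
Step 4: ant0:(0,3)->E->(0,4) | ant1:(2,2)->E->(2,3) | ant2:(2,3)->W->(2,2)
  grid max=5 at (2,3)
Step 5: ant0:(0,4)->S->(1,4) | ant1:(2,3)->W->(2,2) | ant2:(2,2)->E->(2,3)
  grid max=6 at (2,3)
Step 6: ant0:(1,4)->N->(0,4) | ant1:(2,2)->E->(2,3) | ant2:(2,3)->W->(2,2)
  grid max=7 at (2,3)
Final grid:
  0 0 0 0 1
  0 0 0 0 0
  0 0 6 7 0
  0 0 0 0 0
Max pheromone 7 at (2,3)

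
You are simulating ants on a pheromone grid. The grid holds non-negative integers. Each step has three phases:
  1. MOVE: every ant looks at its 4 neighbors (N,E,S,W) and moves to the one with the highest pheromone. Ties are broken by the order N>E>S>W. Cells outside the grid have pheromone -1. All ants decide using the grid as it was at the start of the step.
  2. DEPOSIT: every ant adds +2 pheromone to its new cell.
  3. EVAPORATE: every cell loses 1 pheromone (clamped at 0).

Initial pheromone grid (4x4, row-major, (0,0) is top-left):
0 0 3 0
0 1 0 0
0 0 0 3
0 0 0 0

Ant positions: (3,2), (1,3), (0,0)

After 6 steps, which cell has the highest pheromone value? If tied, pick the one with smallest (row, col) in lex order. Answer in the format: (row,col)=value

Step 1: ant0:(3,2)->N->(2,2) | ant1:(1,3)->S->(2,3) | ant2:(0,0)->E->(0,1)
  grid max=4 at (2,3)
Step 2: ant0:(2,2)->E->(2,3) | ant1:(2,3)->W->(2,2) | ant2:(0,1)->E->(0,2)
  grid max=5 at (2,3)
Step 3: ant0:(2,3)->W->(2,2) | ant1:(2,2)->E->(2,3) | ant2:(0,2)->E->(0,3)
  grid max=6 at (2,3)
Step 4: ant0:(2,2)->E->(2,3) | ant1:(2,3)->W->(2,2) | ant2:(0,3)->W->(0,2)
  grid max=7 at (2,3)
Step 5: ant0:(2,3)->W->(2,2) | ant1:(2,2)->E->(2,3) | ant2:(0,2)->E->(0,3)
  grid max=8 at (2,3)
Step 6: ant0:(2,2)->E->(2,3) | ant1:(2,3)->W->(2,2) | ant2:(0,3)->W->(0,2)
  grid max=9 at (2,3)
Final grid:
  0 0 3 0
  0 0 0 0
  0 0 6 9
  0 0 0 0
Max pheromone 9 at (2,3)

Answer: (2,3)=9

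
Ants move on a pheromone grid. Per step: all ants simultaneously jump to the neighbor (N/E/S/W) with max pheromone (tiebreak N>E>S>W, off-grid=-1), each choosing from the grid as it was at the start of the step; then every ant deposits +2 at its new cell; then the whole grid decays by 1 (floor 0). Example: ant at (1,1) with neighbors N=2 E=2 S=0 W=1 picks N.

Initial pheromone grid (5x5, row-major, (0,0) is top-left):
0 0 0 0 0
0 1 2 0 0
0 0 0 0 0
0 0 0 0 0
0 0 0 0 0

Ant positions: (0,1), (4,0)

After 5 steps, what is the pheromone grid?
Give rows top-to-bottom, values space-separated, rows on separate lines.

After step 1: ants at (1,1),(3,0)
  0 0 0 0 0
  0 2 1 0 0
  0 0 0 0 0
  1 0 0 0 0
  0 0 0 0 0
After step 2: ants at (1,2),(2,0)
  0 0 0 0 0
  0 1 2 0 0
  1 0 0 0 0
  0 0 0 0 0
  0 0 0 0 0
After step 3: ants at (1,1),(1,0)
  0 0 0 0 0
  1 2 1 0 0
  0 0 0 0 0
  0 0 0 0 0
  0 0 0 0 0
After step 4: ants at (1,2),(1,1)
  0 0 0 0 0
  0 3 2 0 0
  0 0 0 0 0
  0 0 0 0 0
  0 0 0 0 0
After step 5: ants at (1,1),(1,2)
  0 0 0 0 0
  0 4 3 0 0
  0 0 0 0 0
  0 0 0 0 0
  0 0 0 0 0

0 0 0 0 0
0 4 3 0 0
0 0 0 0 0
0 0 0 0 0
0 0 0 0 0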